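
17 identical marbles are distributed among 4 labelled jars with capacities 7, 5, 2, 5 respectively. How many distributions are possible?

10

Ignoring the caps, the number of non-negative solutions to x_1+…+x_4 = 17 is C(20,3) = 1140.
Subtract solutions that violate a single cap (substitute x_i' = x_i − (cap_i+1)): x_1 ≥ 8 gives C(12,3) = 220; x_2 ≥ 6 gives C(14,3) = 364; x_3 ≥ 3 gives C(17,3) = 680; x_4 ≥ 6 gives C(14,3) = 364. Together 1628.
Add back pairs where two caps are both exceeded: 20 + 84 + 20 + 165 + 56 + 165 = 510.
Subtract triples: 1 + 0 + 1 + 10 = 12.
By inclusion–exclusion the count is 1140 − 1628 + 510 − 12 = 10.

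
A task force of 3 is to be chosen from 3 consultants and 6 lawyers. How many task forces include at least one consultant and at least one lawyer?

63

Total 3-person selections from all 9: C(9,3) = 84.
Selections missing a whole group: no consultants → C(6,3) = 20; no lawyers → C(3,3) = 1.
Both groups omitted at once is impossible, so 84 − 21 = 63.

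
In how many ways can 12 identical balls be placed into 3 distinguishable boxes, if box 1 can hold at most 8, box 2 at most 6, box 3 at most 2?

By stars and bars, unrestricted non-negative solutions to x_1+…+x_3 = 12 number C(12+2,2) = 91.
Subtract solutions that violate a single cap (substitute x_i' = x_i − (cap_i+1)): x_1 ≥ 9 gives C(5,2) = 10; x_2 ≥ 7 gives C(7,2) = 21; x_3 ≥ 3 gives C(11,2) = 55. Together 86.
Add back pairs where two caps are both exceeded: 0 + 1 + 6 = 7.
By inclusion–exclusion the count is 91 − 86 + 7 = 12.

12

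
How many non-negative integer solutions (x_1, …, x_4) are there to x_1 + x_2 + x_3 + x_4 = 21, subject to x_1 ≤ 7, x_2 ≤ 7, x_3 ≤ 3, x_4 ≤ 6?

By stars and bars, unrestricted non-negative solutions to x_1+…+x_4 = 21 number C(21+3,3) = 2024.
Subtract solutions that violate a single cap (substitute x_i' = x_i − (cap_i+1)): x_1 ≥ 8 gives C(16,3) = 560; x_2 ≥ 8 gives C(16,3) = 560; x_3 ≥ 4 gives C(20,3) = 1140; x_4 ≥ 7 gives C(17,3) = 680. Together 2940.
Add back pairs where two caps are both exceeded: 56 + 220 + 84 + 220 + 84 + 286 = 950.
Subtract triples: 4 + 0 + 10 + 10 = 24.
By inclusion–exclusion the count is 2024 − 2940 + 950 − 24 = 10.

10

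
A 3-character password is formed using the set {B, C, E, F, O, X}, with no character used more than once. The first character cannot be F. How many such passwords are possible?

100

The first character has 6−1 = 5 choices (anything except F).
The remaining 2 characters are filled from the other 5 symbols without repetition: 5 × 4 = 20.
Total: 5 × 20 = 100.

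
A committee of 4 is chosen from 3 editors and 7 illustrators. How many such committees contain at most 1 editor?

140

Split by how many editors are chosen (0 through 1).
Sum: C(3,0)·C(7,4) + C(3,1)·C(7,3) = 35 + 105 = 140.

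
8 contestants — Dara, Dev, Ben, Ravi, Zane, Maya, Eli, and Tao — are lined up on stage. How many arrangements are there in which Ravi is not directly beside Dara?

There are 8! = 40320 arrangements in all. If Ravi and Dara are adjacent, merging them into one block gives 2·(7)! = 10080 arrangements.
Complementary counting: 40320 − 10080 = 30240.

30240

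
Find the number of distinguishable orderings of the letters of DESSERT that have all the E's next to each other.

360

Treat the 2 copies of E as a single block. The multiset to arrange is then {EE, D, R, S, S, T}, 6 items in all.
That gives (6)!/(2!) = 360 arrangements.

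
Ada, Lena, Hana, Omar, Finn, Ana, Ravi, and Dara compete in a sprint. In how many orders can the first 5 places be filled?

6720

There are 8 choices for 1st place, 7 for 2nd, and so on down to 4 for position 5.
That gives 8 × 7 × 6 × 5 × 4 = 6720.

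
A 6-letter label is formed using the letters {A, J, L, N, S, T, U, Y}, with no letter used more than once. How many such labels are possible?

20160

Choose and order 6 of the 8 symbols: the first letter has 8 options, the next 7, and so on down to 3.
8 × 7 × 6 × 5 × 4 × 3 = 20160.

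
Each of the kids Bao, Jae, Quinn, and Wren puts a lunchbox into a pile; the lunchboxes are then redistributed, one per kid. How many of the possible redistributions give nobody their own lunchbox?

Count assignments avoiding every fixed point. For any j of the 4 kids fixed to their own lunchbox, the other 4−j can be arranged in (4−j)! ways.
By inclusion–exclusion this is Σ_{j=0}^{4} (−1)^j C(4,j)·(4−j)!.
Computing: 24 − 24 + 12 − 4 + 1 = 9.

9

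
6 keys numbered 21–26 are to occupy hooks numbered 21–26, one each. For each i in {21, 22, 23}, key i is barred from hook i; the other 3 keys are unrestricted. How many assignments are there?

Let Aᵢ (for i ∈ {21, 22, 23}) be the placements that put key i in its forbidden hook. Any j of these fix j positions, leaving (6−j)! ways to fill the rest, and there are C(3,j) ways to pick which j.
By inclusion–exclusion, the number of valid placements is Σ_{j=0}^{3} (−1)^j C(3,j)·(6−j)!.
Computing: 720 − 360 + 72 − 6 = 426.

426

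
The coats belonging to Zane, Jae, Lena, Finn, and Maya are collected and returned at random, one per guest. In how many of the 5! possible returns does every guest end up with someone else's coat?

This is the derangement count D_5: permutations of 5 items with no fixed point.
By inclusion–exclusion this is Σ_{j=0}^{5} (−1)^j C(5,j)·(5−j)!.
Computing: 120 − 120 + 60 − 20 + 5 − 1 = 44.

44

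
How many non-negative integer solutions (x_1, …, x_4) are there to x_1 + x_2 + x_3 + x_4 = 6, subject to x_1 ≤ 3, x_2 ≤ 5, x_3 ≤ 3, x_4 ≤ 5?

By stars and bars, unrestricted non-negative solutions to x_1+…+x_4 = 6 number C(6+3,3) = 84.
Subtract solutions that violate a single cap (substitute x_i' = x_i − (cap_i+1)): x_1 ≥ 4 gives C(5,3) = 10; x_2 ≥ 6 gives C(3,3) = 1; x_3 ≥ 4 gives C(5,3) = 10; x_4 ≥ 6 gives C(3,3) = 1. Together 22.
No two caps can be exceeded simultaneously, so the pair terms are all 0.
By inclusion–exclusion the count is 84 − 22 + 0 = 62.

62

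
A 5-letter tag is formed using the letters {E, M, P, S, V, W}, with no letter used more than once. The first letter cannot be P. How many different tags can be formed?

The first letter has 6−1 = 5 choices (anything except P).
The remaining 4 letters are filled from the other 5 symbols without repetition: 5 × 4 × 3 × 2 = 120.
Total: 5 × 120 = 600.

600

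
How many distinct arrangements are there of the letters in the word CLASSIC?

CLASSIC has 7 letters with C appearing twice and S appearing twice.
So there are 7! / (2!·2!) = 1260 distinguishable arrangements.

1260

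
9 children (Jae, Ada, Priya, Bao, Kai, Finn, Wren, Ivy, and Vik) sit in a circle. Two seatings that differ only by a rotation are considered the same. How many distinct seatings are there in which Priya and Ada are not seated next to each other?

30240

Without the restriction there are (8)! = 40320 seatings.
Seatings with Priya beside Ada: treat them as a block with 2 internal orders, giving 2 × (7)! = 10080.
Subtracting, 40320 − 10080 = 30240.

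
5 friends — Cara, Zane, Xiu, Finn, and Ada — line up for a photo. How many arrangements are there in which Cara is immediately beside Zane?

Place the 3 others and the Cara-Zane pair as 4 objects in a line; the pair has 2 internal arrangements.
So the count is 2·(4)! = 48.

48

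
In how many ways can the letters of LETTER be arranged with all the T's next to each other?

Treat the 2 copies of T as a single block. The multiset to arrange is then {TT, E, E, L, R}, 5 items in all.
That gives (5)!/(2!) = 60 arrangements.

60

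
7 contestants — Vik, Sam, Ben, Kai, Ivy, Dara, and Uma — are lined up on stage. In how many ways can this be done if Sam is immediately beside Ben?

Place the 5 others and the Sam-Ben pair as 6 objects in a line; the pair has 2 internal arrangements.
That gives 2 × 6! = 2 × 720 = 1440.

1440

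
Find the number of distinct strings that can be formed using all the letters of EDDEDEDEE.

EDDEDEDEE has 9 letters with D appearing 4 times and E appearing 5 times.
So there are 9! / (5!·4!) = 126 distinguishable arrangements.

126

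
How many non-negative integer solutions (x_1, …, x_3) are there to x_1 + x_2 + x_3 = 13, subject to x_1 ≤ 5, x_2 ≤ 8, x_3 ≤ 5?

By stars and bars, unrestricted non-negative solutions to x_1+…+x_3 = 13 number C(13+2,2) = 105.
Subtract solutions that violate a single cap (substitute x_i' = x_i − (cap_i+1)): x_1 ≥ 6 gives C(9,2) = 36; x_2 ≥ 9 gives C(6,2) = 15; x_3 ≥ 6 gives C(9,2) = 36. Together 87.
Add back pairs where two caps are both exceeded: 0 + 3 + 0 = 3.
By inclusion–exclusion the count is 105 − 87 + 3 = 21.

21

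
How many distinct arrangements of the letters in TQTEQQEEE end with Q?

With the last slot taken by Q, it remains to arrange the other 8 letters (TTEQQEEE).
Those 8 letters have E appearing 4 times, Q appearing twice, and T appearing twice, giving (8)!/(4!·2!·2!) = 420.

420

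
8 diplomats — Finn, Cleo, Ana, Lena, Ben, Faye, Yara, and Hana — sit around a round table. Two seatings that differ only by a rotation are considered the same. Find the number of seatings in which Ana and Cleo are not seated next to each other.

3600

All circular seatings of 8 people number (7)! = 5040.
Those with Ana next to Cleo: fuse the pair into one unit and seat 7 units around a circle — 2·(6)! = 1440.
Subtracting, 5040 − 1440 = 3600.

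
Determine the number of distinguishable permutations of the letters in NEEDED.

60

NEEDED has 6 letters with D appearing twice and E appearing 3 times.
Dividing 6! = 720 by 3!·2! = 12 for the repeated letters gives 60.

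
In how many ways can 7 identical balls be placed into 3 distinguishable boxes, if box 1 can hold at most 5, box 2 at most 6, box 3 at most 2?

By stars and bars, unrestricted non-negative solutions to x_1+…+x_3 = 7 number C(7+2,2) = 36.
Subtract solutions that violate a single cap (substitute x_i' = x_i − (cap_i+1)): x_1 ≥ 6 gives C(3,2) = 3; x_2 ≥ 7 gives C(2,2) = 1; x_3 ≥ 3 gives C(6,2) = 15. Together 19.
No two caps can be exceeded simultaneously, so the pair terms are all 0.
By inclusion–exclusion the count is 36 − 19 + 0 = 17.

17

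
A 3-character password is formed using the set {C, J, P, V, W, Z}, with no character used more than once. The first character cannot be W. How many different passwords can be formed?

The first character has 6−1 = 5 choices (anything except W).
The remaining 2 characters are filled from the other 5 symbols without repetition: 5 × 4 = 20.
Total: 5 × 20 = 100.

100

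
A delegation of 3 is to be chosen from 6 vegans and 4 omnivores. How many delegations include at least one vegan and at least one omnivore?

Total 3-person selections from all 10: C(10,3) = 120.
Subtract selections that omit an entire group: no vegans → C(4,3) = 4; no omnivores → C(6,3) = 20.
Both groups omitted at once is impossible, so 120 − 24 = 96.

96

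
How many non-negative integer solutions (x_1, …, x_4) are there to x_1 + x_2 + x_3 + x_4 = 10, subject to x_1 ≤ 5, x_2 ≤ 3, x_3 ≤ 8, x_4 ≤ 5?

By stars and bars, unrestricted non-negative solutions to x_1+…+x_4 = 10 number C(10+3,3) = 286.
Subtract solutions that violate a single cap (substitute x_i' = x_i − (cap_i+1)): x_1 ≥ 6 gives C(7,3) = 35; x_2 ≥ 4 gives C(9,3) = 84; x_3 ≥ 9 gives C(4,3) = 4; x_4 ≥ 6 gives C(7,3) = 35. Together 158.
Add back pairs where two caps are both exceeded: 1 + 0 + 0 + 0 + 1 + 0 = 2.
By inclusion–exclusion the count is 286 − 158 + 2 = 130.

130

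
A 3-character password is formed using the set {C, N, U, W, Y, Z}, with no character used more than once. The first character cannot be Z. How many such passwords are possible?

The first character has 6−1 = 5 choices (anything except Z).
The remaining 2 characters are filled from the other 5 symbols without repetition: 5 × 4 = 20.
Total: 5 × 20 = 100.

100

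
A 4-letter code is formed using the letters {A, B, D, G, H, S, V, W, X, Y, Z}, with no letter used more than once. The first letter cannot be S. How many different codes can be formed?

7200

The first letter has 11−1 = 10 choices (anything except S).
The remaining 3 letters are filled from the other 10 symbols without repetition: 10 × 9 × 8 = 720.
Total: 10 × 720 = 7200.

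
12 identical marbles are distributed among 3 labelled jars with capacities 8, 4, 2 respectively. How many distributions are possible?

6

Ignoring the caps, the number of non-negative solutions to x_1+…+x_3 = 12 is C(14,2) = 91.
Subtract solutions that violate a single cap (substitute x_i' = x_i − (cap_i+1)): x_1 ≥ 9 gives C(5,2) = 10; x_2 ≥ 5 gives C(9,2) = 36; x_3 ≥ 3 gives C(11,2) = 55. Together 101.
Add back pairs where two caps are both exceeded: 0 + 1 + 15 = 16.
By inclusion–exclusion the count is 91 − 101 + 16 = 6.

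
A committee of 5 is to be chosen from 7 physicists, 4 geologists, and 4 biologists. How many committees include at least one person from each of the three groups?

Unrestricted: C(15,5) = 3003 ways to pick any 5 of the 15.
Subtract selections that omit an entire group: no physicists → C(8,5) = 56; no geologists → C(11,5) = 462; no biologists → C(11,5) = 462.
Add back selections omitting two groups (i.e. drawn from a single group): C(7,5) + C(4,5) + C(4,5) = 21.
By inclusion–exclusion: 3003 − 980 + 21 = 2044.

2044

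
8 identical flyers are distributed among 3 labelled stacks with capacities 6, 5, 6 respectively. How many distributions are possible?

By stars and bars, unrestricted non-negative solutions to x_1+…+x_3 = 8 number C(8+2,2) = 45.
Subtract solutions that violate a single cap (substitute x_i' = x_i − (cap_i+1)): x_1 ≥ 7 gives C(3,2) = 3; x_2 ≥ 6 gives C(4,2) = 6; x_3 ≥ 7 gives C(3,2) = 3. Together 12.
No two caps can be exceeded simultaneously, so the pair terms are all 0.
By inclusion–exclusion the count is 45 − 12 + 0 = 33.

33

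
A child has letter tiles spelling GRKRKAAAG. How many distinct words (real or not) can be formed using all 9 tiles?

7560

The 9 letters of GRKRKAAAG have repeats: A appearing 3 times, G appearing twice, K appearing twice, and R appearing twice.
The number of distinct arrangements is 9!/(3!·2!·2!·2!) = 362880/48 = 7560.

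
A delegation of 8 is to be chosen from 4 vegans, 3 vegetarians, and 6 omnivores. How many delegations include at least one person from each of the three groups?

Total 8-person selections from all 13: C(13,8) = 1287.
Subtract selections that omit an entire group: no vegans → C(9,8) = 9; no vegetarians → C(10,8) = 45; no omnivores → C(7,8) = 0.
Add back selections omitting two groups (i.e. drawn from a single group): C(4,8) + C(3,8) + C(6,8) = 0.
By inclusion–exclusion: 1287 − 54 + 0 = 1233.

1233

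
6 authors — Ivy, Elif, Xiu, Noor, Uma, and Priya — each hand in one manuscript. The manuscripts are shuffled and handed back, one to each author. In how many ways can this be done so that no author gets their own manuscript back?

265

Let Aᵢ be the assignments in which author i gets their own manuscript. We want the size of the complement of A₁∪…∪A_6.
By inclusion–exclusion this is Σ_{j=0}^{6} (−1)^j C(6,j)·(6−j)!.
Computing: 720 − 720 + 360 − 120 + 30 − 6 + 1 = 265.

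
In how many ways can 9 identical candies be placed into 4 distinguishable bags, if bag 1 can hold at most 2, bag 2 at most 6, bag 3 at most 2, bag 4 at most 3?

26

Ignoring the caps, the number of non-negative solutions to x_1+…+x_4 = 9 is C(12,3) = 220.
Subtract solutions that violate a single cap (substitute x_i' = x_i − (cap_i+1)): x_1 ≥ 3 gives C(9,3) = 84; x_2 ≥ 7 gives C(5,3) = 10; x_3 ≥ 3 gives C(9,3) = 84; x_4 ≥ 4 gives C(8,3) = 56. Together 234.
Add back pairs where two caps are both exceeded: 0 + 20 + 10 + 0 + 0 + 10 = 40.
By inclusion–exclusion the count is 220 − 234 + 40 = 26.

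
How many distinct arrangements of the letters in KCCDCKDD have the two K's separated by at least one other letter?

420

Total arrangements of KCCDCKDD: 8!/(3!·3!·2!) = 560.
Arrangements with the K's together: treat KK as one letter, giving (7)!/(3!·3!) = 140.
Hence 560 − 140 = 420.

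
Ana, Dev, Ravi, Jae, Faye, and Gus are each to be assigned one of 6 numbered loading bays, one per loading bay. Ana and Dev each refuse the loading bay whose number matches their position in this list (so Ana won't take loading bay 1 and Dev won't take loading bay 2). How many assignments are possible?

504

Let Aᵢ (for i ∈ {1, 2}) be the placements that put person i in their forbidden loading bay. Any j of these fix j positions, leaving (6−j)! ways to fill the rest, and there are C(2,j) ways to pick which j.
By inclusion–exclusion, the number of valid placements is Σ_{j=0}^{2} (−1)^j C(2,j)·(6−j)!.
Computing: 720 − 240 + 24 = 504.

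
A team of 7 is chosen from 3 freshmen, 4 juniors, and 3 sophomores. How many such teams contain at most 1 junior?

Split by how many juniors are chosen (0 through 1).
Sum: C(4,0)·C(6,7) + C(4,1)·C(6,6) = 0 + 4 = 4.

4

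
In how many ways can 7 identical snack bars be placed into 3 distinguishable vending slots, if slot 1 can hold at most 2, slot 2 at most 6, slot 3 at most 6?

Ignoring the caps, the number of non-negative solutions to x_1+…+x_3 = 7 is C(9,2) = 36.
Subtract solutions that violate a single cap (substitute x_i' = x_i − (cap_i+1)): x_1 ≥ 3 gives C(6,2) = 15; x_2 ≥ 7 gives C(2,2) = 1; x_3 ≥ 7 gives C(2,2) = 1. Together 17.
No two caps can be exceeded simultaneously, so the pair terms are all 0.
By inclusion–exclusion the count is 36 − 17 + 0 = 19.

19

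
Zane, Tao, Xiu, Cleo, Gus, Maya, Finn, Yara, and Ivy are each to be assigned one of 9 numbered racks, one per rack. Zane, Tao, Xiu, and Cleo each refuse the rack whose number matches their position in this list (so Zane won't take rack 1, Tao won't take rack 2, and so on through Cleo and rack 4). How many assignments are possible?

Let Aᵢ (for 1 ≤ i ≤ 4) be the placements that put person i in their forbidden rack. Any j of these fix j positions, leaving (9−j)! ways to fill the rest, and there are C(4,j) ways to pick which j.
By inclusion–exclusion, the number of valid placements is Σ_{j=0}^{4} (−1)^j C(4,j)·(9−j)!.
Computing: 362880 − 161280 + 30240 − 2880 + 120 = 229080.

229080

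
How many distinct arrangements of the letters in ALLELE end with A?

10

Fix A in the last position and arrange the remaining 5 letters.
Those 5 letters have E appearing twice and L appearing 3 times, giving (5)!/(3!·2!) = 10.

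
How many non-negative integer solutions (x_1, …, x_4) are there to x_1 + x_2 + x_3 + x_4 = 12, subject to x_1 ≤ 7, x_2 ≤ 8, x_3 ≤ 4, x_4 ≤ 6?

225

By stars and bars, unrestricted non-negative solutions to x_1+…+x_4 = 12 number C(12+3,3) = 455.
Subtract solutions that violate a single cap (substitute x_i' = x_i − (cap_i+1)): x_1 ≥ 8 gives C(7,3) = 35; x_2 ≥ 9 gives C(6,3) = 20; x_3 ≥ 5 gives C(10,3) = 120; x_4 ≥ 7 gives C(8,3) = 56. Together 231.
Add back pairs where two caps are both exceeded: 0 + 0 + 0 + 0 + 0 + 1 = 1.
By inclusion–exclusion the count is 455 − 231 + 1 = 225.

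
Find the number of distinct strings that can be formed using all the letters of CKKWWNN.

630

Letter multiplicities in CKKWWNN: C×1, K×2, N×2, W×2.
Dividing 7! = 5040 by 2!·2!·2! = 8 for the repeated letters gives 630.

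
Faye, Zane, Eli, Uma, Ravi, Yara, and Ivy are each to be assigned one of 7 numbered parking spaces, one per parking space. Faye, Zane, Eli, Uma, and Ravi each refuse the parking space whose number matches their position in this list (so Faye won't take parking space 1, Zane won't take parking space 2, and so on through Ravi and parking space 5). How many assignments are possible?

2428

Let Aᵢ (for 1 ≤ i ≤ 5) be the placements that put person i in their forbidden parking space. Any j of these fix j positions, leaving (7−j)! ways to fill the rest, and there are C(5,j) ways to pick which j.
By inclusion–exclusion, the number of valid placements is Σ_{j=0}^{5} (−1)^j C(5,j)·(7−j)!.
Computing: 5040 − 3600 + 1200 − 240 + 30 − 2 = 2428.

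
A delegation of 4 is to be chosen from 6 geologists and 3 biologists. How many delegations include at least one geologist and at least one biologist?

Total 4-person selections from all 9: C(9,4) = 126.
Subtract selections that omit an entire group: no geologists → C(3,4) = 0; no biologists → C(6,4) = 15.
Both groups omitted at once is impossible, so 126 − 15 = 111.

111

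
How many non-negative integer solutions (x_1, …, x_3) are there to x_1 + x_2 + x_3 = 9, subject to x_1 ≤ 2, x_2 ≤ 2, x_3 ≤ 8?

8

Ignoring the caps, the number of non-negative solutions to x_1+…+x_3 = 9 is C(11,2) = 55.
Subtract solutions that violate a single cap (substitute x_i' = x_i − (cap_i+1)): x_1 ≥ 3 gives C(8,2) = 28; x_2 ≥ 3 gives C(8,2) = 28; x_3 ≥ 9 gives C(2,2) = 1. Together 57.
Add back pairs where two caps are both exceeded: 10 + 0 + 0 = 10.
By inclusion–exclusion the count is 55 − 57 + 10 = 8.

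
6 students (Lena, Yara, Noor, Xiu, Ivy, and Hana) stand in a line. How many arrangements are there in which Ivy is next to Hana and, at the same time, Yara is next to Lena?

96

Treat {Ivy,Hana} as one block (2 orders) and {Yara,Lena} as another (2 orders).
That leaves 4 units to arrange: 2 × 2 × 4! = 4 × 24 = 96.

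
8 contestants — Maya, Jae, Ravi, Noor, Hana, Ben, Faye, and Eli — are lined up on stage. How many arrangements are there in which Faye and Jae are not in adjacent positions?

There are 8! = 40320 arrangements in all. If Faye and Jae are adjacent, merging them into one block gives 2·(7)! = 10080 arrangements.
So 40320 − 10080 = 30240 arrangements keep them apart.

30240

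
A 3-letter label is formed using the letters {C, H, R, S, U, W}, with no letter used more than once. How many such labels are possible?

120

Choose and order 3 of the 6 symbols: the first letter has 6 options, the next 5, then 4.
That product is 6 × 5 × 4 = 120.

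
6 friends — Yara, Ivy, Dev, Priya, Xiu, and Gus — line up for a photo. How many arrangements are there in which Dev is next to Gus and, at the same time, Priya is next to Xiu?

Treat {Dev,Gus} as one block (2 orders) and {Priya,Xiu} as another (2 orders).
That leaves 4 units to arrange: 2 × 2 × 4! = 4 × 24 = 96.

96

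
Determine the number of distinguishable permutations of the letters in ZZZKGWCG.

ZZZKGWCG has 8 letters with G appearing twice and Z appearing 3 times.
Dividing 8! = 40320 by 3!·2! = 12 for the repeated letters gives 3360.

3360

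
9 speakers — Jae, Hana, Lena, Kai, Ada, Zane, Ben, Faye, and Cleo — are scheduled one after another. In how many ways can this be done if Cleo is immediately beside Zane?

Glue Cleo and Zane into one block (2 internal orders), leaving 8 units to arrange in a row.
That gives 2 × 8! = 2 × 40320 = 80640.

80640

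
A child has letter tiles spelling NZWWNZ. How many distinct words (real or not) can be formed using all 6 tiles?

90

Letter multiplicities in NZWWNZ: N×2, W×2, Z×2.
The number of distinct arrangements is 6!/(2!·2!·2!) = 720/8 = 90.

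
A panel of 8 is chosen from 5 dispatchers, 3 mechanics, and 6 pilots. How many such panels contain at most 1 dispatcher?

Split by how many dispatchers are chosen (0 through 1).
Sum: C(5,0)·C(9,8) + C(5,1)·C(9,7) = 9 + 180 = 189.

189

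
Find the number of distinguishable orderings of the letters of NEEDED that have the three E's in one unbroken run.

Treat the 3 copies of E as a single block. The multiset to arrange is then {EEE, D, D, N}, 4 items in all.
That gives (4)!/(2!) = 12 arrangements.

12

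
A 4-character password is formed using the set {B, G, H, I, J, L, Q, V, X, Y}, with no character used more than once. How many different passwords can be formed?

This is a permutation of 4 out of 10: P(10,4) = 10!/6!.
10 × 9 × 8 × 7 = 5040.

5040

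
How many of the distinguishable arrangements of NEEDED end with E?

With the last slot taken by E, it remains to arrange the other 5 letters (NEDED).
Those 5 letters have D appearing twice and E appearing twice, giving (5)!/(2!·2!) = 30.

30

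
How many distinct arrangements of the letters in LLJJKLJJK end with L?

420

Fix L in the last position and arrange the remaining 8 letters.
Those 8 letters have J appearing 4 times, K appearing twice, and L appearing twice, giving (8)!/(4!·2!·2!) = 420.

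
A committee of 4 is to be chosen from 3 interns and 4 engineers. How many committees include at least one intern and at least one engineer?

34

With no constraint there are C(7,4) = 35 possible selections.
Selections missing a whole group: no interns → C(4,4) = 1; no engineers → C(3,4) = 0.
Both groups omitted at once is impossible, so 35 − 1 = 34.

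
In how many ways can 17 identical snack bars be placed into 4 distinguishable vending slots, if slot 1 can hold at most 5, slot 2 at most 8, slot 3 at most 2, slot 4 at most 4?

Without the upper bounds there are C(20,3) = 1140 ways to split 17 among 4 vending slots.
Subtract solutions that violate a single cap (substitute x_i' = x_i − (cap_i+1)): x_1 ≥ 6 gives C(14,3) = 364; x_2 ≥ 9 gives C(11,3) = 165; x_3 ≥ 3 gives C(17,3) = 680; x_4 ≥ 5 gives C(15,3) = 455. Together 1664.
Add back pairs where two caps are both exceeded: 10 + 165 + 84 + 56 + 20 + 220 = 555.
Subtract triples: 0 + 0 + 20 + 1 = 21.
By inclusion–exclusion the count is 1140 − 1664 + 555 − 21 = 10.

10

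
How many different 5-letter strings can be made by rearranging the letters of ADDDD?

5

Letter multiplicities in ADDDD: A×1, D×4.
Dividing 5! = 120 by 4! = 24 for the repeated letters gives 5.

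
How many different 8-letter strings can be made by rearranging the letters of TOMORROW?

3360

Letter multiplicities in TOMORROW: M×1, O×3, R×2, T×1, W×1.
So there are 8! / (3!·2!) = 3360 distinguishable arrangements.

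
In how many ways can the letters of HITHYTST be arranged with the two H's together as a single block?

Treat the 2 copies of H as a single block. The multiset to arrange is then {HH, I, S, T, T, T, Y}, 7 items in all.
That gives (7)!/(3!) = 840 arrangements.

840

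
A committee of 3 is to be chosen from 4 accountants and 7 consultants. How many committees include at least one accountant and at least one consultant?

With no constraint there are C(11,3) = 165 possible selections.
Subtract selections that omit an entire group: no accountants → C(7,3) = 35; no consultants → C(4,3) = 4.
Both groups omitted at once is impossible, so 165 − 39 = 126.

126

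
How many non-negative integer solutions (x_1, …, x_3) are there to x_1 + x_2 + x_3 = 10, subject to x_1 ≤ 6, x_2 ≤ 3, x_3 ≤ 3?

6

Without the upper bounds there are C(12,2) = 66 ways to split 10 among 3 variables.
Subtract solutions that violate a single cap (substitute x_i' = x_i − (cap_i+1)): x_1 ≥ 7 gives C(5,2) = 10; x_2 ≥ 4 gives C(8,2) = 28; x_3 ≥ 4 gives C(8,2) = 28. Together 66.
Add back pairs where two caps are both exceeded: 0 + 0 + 6 = 6.
By inclusion–exclusion the count is 66 − 66 + 6 = 6.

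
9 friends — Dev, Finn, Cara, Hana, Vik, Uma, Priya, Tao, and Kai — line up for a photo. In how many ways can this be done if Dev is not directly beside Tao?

282240

There are 9! = 362880 arrangements in all. If Dev and Tao are adjacent, merging them into one block gives 2·(8)! = 80640 arrangements.
So 362880 − 80640 = 282240 arrangements keep them apart.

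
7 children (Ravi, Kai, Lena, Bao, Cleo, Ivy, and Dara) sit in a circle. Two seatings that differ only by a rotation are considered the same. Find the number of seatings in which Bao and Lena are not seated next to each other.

All circular seatings of 7 people number (6)! = 720.
Seatings with Bao beside Lena: treat them as a block with 2 internal orders, giving 2 × (5)! = 240.
Subtracting, 720 − 240 = 480.

480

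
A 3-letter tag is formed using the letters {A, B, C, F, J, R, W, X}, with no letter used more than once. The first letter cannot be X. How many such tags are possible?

294

The first letter has 8−1 = 7 choices (anything except X).
The remaining 2 letters are filled from the other 7 symbols without repetition: 7 × 6 = 42.
Total: 7 × 42 = 294.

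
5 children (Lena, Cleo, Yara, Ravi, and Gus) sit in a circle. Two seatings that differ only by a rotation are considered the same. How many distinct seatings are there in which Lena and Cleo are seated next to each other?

Glue Lena and Cleo into a block (2 internal orders). Seating 4 units around a circle gives (3)! arrangements.
So 2 × (3)! = 2 × 6 = 12.

12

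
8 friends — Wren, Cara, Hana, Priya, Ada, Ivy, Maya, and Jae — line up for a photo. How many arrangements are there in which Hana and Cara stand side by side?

Place the 6 others and the Hana-Cara pair as 7 objects in a line; the pair has 2 internal arrangements.
So the count is 2·(7)! = 10080.

10080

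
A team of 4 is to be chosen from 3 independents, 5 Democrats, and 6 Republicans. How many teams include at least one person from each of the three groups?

Total 4-person selections from all 14: C(14,4) = 1001.
Selections missing a whole group: no independents → C(11,4) = 330; no Democrats → C(9,4) = 126; no Republicans → C(8,4) = 70.
Add back selections omitting two groups (i.e. drawn from a single group): C(3,4) + C(5,4) + C(6,4) = 20.
By inclusion–exclusion: 1001 − 526 + 20 = 495.

495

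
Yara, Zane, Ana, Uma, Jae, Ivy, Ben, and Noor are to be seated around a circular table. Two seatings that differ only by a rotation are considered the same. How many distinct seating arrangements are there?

Fix one person's seat to break rotational symmetry; the remaining 7 people can be arranged in (7)! = 5040 ways.

5040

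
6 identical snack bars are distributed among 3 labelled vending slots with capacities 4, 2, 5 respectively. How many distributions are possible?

Without the upper bounds there are C(8,2) = 28 ways to split 6 among 3 vending slots.
Subtract solutions that violate a single cap (substitute x_i' = x_i − (cap_i+1)): x_1 ≥ 5 gives C(3,2) = 3; x_2 ≥ 3 gives C(5,2) = 10; x_3 ≥ 6 gives C(2,2) = 1. Together 14.
No two caps can be exceeded simultaneously, so the pair terms are all 0.
By inclusion–exclusion the count is 28 − 14 + 0 = 14.

14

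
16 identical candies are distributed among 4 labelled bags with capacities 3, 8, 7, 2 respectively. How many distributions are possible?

By stars and bars, unrestricted non-negative solutions to x_1+…+x_4 = 16 number C(16+3,3) = 969.
Subtract solutions that violate a single cap (substitute x_i' = x_i − (cap_i+1)): x_1 ≥ 4 gives C(15,3) = 455; x_2 ≥ 9 gives C(10,3) = 120; x_3 ≥ 8 gives C(11,3) = 165; x_4 ≥ 3 gives C(16,3) = 560. Together 1300.
Add back pairs where two caps are both exceeded: 20 + 35 + 220 + 0 + 35 + 56 = 366.
Subtract triples: 0 + 1 + 4 + 0 = 5.
By inclusion–exclusion the count is 969 − 1300 + 366 − 5 = 30.

30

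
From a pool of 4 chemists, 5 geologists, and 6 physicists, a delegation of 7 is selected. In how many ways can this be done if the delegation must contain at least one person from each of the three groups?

Unrestricted: C(15,7) = 6435 ways to pick any 7 of the 15.
Subtract selections that omit an entire group: no chemists → C(11,7) = 330; no geologists → C(10,7) = 120; no physicists → C(9,7) = 36.
Add back selections omitting two groups (i.e. drawn from a single group): C(4,7) + C(5,7) + C(6,7) = 0.
By inclusion–exclusion: 6435 − 486 + 0 = 5949.

5949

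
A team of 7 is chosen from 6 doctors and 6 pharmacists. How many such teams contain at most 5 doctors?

Split by how many doctors are chosen (0 through 5).
Sum: C(6,0)·C(6,7) + C(6,1)·C(6,6) + C(6,2)·C(6,5) + C(6,3)·C(6,4) + C(6,4)·C(6,3) + C(6,5)·C(6,2) = 0 + 6 + 90 + 300 + 300 + 90 = 786.

786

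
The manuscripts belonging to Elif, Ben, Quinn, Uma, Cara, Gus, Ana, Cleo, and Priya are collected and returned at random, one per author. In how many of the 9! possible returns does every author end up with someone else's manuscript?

133496

This is the derangement count D_9: permutations of 9 items with no fixed point.
By inclusion–exclusion this is Σ_{j=0}^{9} (−1)^j C(9,j)·(9−j)!.
Computing: 362880 − 362880 + 181440 − 60480 + 15120 − 3024 + 504 − 72 + 9 − 1 = 133496.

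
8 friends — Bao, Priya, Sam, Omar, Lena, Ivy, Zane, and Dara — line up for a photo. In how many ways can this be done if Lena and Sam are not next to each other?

30240

Of the 8! = 40320 arrangements, those with Lena and Sam adjacent number 2 × 7! = 10080 (treat the pair as a block with 2 internal orders).
So 40320 − 10080 = 30240 arrangements keep them apart.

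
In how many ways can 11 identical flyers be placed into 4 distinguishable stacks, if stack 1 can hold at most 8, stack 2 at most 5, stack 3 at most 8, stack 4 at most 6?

Ignoring the caps, the number of non-negative solutions to x_1+…+x_4 = 11 is C(14,3) = 364.
Subtract solutions that violate a single cap (substitute x_i' = x_i − (cap_i+1)): x_1 ≥ 9 gives C(5,3) = 10; x_2 ≥ 6 gives C(8,3) = 56; x_3 ≥ 9 gives C(5,3) = 10; x_4 ≥ 7 gives C(7,3) = 35. Together 111.
No two caps can be exceeded simultaneously, so the pair terms are all 0.
By inclusion–exclusion the count is 364 − 111 + 0 = 253.

253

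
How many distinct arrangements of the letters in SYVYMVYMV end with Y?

With the last slot taken by Y, it remains to arrange the other 8 letters (SVYMVYMV).
Those 8 letters have M appearing twice, V appearing 3 times, and Y appearing twice, giving (8)!/(3!·2!·2!) = 1680.

1680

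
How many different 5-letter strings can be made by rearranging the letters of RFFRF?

Letter multiplicities in RFFRF: F×3, R×2.
So there are 5! / (3!·2!) = 10 distinguishable arrangements.

10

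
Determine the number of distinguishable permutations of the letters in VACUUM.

360

VACUUM has 6 letters with U appearing twice.
Dividing 6! = 720 by 2! = 2 for the repeated letters gives 360.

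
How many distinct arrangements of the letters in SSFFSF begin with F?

Fix F in the first position and arrange the remaining 5 letters.
Those 5 letters have F appearing twice and S appearing 3 times, giving (5)!/(3!·2!) = 10.

10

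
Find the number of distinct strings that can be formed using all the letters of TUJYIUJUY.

The 9 letters of TUJYIUJUY have repeats: J appearing twice, U appearing 3 times, and Y appearing twice.
Dividing 9! = 362880 by 3!·2!·2! = 24 for the repeated letters gives 15120.

15120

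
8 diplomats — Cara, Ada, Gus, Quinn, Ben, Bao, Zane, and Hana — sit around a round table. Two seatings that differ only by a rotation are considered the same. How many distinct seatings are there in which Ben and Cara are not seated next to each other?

All circular seatings of 8 people number (7)! = 5040.
Those with Ben next to Cara: fuse the pair into one unit and seat 7 units around a circle — 2·(6)! = 1440.
Subtracting, 5040 − 1440 = 3600.

3600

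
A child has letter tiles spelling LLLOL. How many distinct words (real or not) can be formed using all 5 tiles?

5

The 5 letters of LLLOL have repeats: L appearing 4 times.
Dividing 5! = 120 by 4! = 24 for the repeated letters gives 5.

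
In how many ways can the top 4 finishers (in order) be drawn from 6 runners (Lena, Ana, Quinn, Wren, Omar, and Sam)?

This is an ordered selection of 4 from 6: P(6,4).
That gives 6 × 5 × 4 × 3 = 360.

360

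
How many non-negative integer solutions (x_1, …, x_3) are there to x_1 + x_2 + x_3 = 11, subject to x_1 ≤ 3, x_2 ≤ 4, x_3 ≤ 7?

By stars and bars, unrestricted non-negative solutions to x_1+…+x_3 = 11 number C(11+2,2) = 78.
Subtract solutions that violate a single cap (substitute x_i' = x_i − (cap_i+1)): x_1 ≥ 4 gives C(9,2) = 36; x_2 ≥ 5 gives C(8,2) = 28; x_3 ≥ 8 gives C(5,2) = 10. Together 74.
Add back pairs where two caps are both exceeded: 6 + 0 + 0 = 6.
By inclusion–exclusion the count is 78 − 74 + 6 = 10.

10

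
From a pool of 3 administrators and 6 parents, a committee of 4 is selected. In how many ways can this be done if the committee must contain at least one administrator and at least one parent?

With no constraint there are C(9,4) = 126 possible selections.
Subtract selections that omit an entire group: no administrators → C(6,4) = 15; no parents → C(3,4) = 0.
Both groups omitted at once is impossible, so 126 − 15 = 111.

111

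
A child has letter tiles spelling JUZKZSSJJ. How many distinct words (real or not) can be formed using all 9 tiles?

Letter multiplicities in JUZKZSSJJ: J×3, K×1, S×2, U×1, Z×2.
Dividing 9! = 362880 by 3!·2!·2! = 24 for the repeated letters gives 15120.

15120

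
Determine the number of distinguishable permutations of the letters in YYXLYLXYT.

3780

The 9 letters of YYXLYLXYT have repeats: L appearing twice, X appearing twice, and Y appearing 4 times.
Dividing 9! = 362880 by 4!·2!·2! = 96 for the repeated letters gives 3780.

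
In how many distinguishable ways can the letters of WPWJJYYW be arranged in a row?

WPWJJYYW has 8 letters with J appearing twice, W appearing 3 times, and Y appearing twice.
Dividing 8! = 40320 by 3!·2!·2! = 24 for the repeated letters gives 1680.

1680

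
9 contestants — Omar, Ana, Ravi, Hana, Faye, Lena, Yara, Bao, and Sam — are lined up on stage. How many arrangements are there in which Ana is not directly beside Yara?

282240

Of the 9! = 362880 arrangements, those with Ana and Yara adjacent number 2 × 8! = 80640 (treat the pair as a block with 2 internal orders).
Complementary counting: 362880 − 80640 = 282240.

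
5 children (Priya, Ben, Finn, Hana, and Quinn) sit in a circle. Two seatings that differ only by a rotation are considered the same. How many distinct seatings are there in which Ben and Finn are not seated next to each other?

Without the restriction there are (4)! = 24 seatings.
Those with Ben next to Finn: fuse the pair into one unit and seat 4 units around a circle — 2·(3)! = 12.
Subtracting, 24 − 12 = 12.

12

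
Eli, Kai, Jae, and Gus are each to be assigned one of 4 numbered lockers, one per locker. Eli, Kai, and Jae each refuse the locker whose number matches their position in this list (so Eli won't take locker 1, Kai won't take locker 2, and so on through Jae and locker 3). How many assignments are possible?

Let Aᵢ (for i ∈ {1, 2, 3}) be the placements that put person i in their forbidden locker. Any j of these fix j positions, leaving (4−j)! ways to fill the rest, and there are C(3,j) ways to pick which j.
By inclusion–exclusion, the number of valid placements is Σ_{j=0}^{3} (−1)^j C(3,j)·(4−j)!.
Computing: 24 − 18 + 6 − 1 = 11.

11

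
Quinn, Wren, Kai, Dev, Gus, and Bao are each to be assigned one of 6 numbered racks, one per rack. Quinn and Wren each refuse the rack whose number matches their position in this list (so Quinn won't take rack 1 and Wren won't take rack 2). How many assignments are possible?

504

Let Aᵢ (for i ∈ {1, 2}) be the placements that put person i in their forbidden rack. Any j of these fix j positions, leaving (6−j)! ways to fill the rest, and there are C(2,j) ways to pick which j.
By inclusion–exclusion, the number of valid placements is Σ_{j=0}^{2} (−1)^j C(2,j)·(6−j)!.
Computing: 720 − 240 + 24 = 504.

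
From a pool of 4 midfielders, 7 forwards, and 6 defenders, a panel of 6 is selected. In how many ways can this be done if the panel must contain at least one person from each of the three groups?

With no constraint there are C(17,6) = 12376 possible selections.
Subtract selections that omit an entire group: no midfielders → C(13,6) = 1716; no forwards → C(10,6) = 210; no defenders → C(11,6) = 462.
Add back selections omitting two groups (i.e. drawn from a single group): C(4,6) + C(7,6) + C(6,6) = 8.
By inclusion–exclusion: 12376 − 2388 + 8 = 9996.

9996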